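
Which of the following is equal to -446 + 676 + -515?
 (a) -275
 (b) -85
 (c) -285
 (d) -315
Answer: c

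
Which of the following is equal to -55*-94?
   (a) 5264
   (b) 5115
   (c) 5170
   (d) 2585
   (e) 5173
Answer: c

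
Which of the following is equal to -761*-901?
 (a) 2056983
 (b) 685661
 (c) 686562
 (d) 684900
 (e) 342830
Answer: b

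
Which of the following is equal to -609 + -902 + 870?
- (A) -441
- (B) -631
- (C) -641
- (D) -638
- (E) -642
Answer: C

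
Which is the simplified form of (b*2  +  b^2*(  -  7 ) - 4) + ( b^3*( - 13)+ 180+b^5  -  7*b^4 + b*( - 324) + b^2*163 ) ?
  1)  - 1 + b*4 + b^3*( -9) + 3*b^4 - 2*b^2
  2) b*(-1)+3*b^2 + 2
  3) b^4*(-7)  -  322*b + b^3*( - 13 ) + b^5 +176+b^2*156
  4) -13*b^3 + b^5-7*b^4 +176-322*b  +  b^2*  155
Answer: 3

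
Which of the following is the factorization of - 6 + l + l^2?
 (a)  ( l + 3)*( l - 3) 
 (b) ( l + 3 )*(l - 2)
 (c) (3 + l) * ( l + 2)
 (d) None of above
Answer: b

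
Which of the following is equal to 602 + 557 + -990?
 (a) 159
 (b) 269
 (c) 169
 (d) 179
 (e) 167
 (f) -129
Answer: c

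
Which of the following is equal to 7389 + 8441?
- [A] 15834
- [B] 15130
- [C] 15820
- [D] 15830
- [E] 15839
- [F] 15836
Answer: D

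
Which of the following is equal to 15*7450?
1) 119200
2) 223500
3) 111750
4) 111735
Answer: 3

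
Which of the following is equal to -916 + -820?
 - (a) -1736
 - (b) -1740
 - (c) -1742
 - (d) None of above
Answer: a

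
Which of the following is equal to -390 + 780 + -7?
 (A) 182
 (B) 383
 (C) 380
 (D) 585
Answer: B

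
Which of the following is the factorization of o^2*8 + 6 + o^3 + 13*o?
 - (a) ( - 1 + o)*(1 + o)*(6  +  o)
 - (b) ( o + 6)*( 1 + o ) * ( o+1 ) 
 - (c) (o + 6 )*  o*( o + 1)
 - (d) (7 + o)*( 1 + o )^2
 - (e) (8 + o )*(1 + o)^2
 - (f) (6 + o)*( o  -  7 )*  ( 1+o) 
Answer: b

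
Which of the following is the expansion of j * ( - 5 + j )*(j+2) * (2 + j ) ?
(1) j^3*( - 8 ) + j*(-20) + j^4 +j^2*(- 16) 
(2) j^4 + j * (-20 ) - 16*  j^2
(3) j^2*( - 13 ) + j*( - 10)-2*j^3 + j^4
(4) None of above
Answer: 4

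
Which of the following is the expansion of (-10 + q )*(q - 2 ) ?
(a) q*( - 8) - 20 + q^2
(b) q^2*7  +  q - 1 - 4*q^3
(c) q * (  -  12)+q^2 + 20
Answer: c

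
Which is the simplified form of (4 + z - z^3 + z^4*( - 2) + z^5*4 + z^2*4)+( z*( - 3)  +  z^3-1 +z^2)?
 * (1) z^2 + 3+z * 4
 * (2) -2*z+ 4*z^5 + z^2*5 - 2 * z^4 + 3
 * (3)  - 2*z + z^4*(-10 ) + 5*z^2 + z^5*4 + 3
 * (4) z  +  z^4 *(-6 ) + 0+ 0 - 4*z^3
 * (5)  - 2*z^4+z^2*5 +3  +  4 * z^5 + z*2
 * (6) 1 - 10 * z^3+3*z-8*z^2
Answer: 2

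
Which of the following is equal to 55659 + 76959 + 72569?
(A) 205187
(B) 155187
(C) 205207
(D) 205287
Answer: A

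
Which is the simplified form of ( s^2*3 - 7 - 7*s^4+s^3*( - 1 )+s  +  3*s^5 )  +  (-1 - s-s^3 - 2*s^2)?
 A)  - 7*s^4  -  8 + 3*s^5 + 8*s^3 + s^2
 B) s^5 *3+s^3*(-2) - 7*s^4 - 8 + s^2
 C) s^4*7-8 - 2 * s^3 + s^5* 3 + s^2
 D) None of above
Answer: B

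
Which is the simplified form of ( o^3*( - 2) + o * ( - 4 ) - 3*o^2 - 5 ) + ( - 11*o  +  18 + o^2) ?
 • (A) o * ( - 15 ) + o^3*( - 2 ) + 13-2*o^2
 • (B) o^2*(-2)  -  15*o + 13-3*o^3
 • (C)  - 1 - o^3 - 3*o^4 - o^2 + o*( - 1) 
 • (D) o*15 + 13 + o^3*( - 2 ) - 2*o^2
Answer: A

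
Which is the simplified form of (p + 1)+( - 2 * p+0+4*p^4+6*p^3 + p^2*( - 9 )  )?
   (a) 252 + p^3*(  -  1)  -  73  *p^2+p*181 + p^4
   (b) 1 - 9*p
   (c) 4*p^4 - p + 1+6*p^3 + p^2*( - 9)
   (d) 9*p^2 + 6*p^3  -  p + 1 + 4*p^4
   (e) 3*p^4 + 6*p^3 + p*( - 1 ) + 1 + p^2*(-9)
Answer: c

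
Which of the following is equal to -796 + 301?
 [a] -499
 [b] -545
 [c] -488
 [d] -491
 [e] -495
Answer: e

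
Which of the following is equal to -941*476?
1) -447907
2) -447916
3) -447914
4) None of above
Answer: 2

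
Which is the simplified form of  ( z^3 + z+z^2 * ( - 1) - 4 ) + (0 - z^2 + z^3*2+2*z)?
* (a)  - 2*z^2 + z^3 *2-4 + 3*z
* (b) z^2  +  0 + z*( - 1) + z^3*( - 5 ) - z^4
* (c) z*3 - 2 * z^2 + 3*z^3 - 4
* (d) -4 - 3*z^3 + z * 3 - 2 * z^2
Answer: c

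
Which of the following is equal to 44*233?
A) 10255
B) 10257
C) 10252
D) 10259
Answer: C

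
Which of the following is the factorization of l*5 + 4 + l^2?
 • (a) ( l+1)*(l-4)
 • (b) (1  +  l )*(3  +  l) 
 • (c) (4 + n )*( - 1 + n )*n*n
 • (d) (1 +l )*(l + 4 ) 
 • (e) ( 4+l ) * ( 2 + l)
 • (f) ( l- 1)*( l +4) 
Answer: d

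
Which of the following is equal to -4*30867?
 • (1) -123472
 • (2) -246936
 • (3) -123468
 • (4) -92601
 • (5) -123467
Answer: 3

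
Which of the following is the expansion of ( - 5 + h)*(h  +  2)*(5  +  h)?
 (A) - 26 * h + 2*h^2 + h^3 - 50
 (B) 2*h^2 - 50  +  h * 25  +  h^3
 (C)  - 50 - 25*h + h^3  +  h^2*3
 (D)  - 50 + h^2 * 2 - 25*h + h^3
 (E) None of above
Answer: D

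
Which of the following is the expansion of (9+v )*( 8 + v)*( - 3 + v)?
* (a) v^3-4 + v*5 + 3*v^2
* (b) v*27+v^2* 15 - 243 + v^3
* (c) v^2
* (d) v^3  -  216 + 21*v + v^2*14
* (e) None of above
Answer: d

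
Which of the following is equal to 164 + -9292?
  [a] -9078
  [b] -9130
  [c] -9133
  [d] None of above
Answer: d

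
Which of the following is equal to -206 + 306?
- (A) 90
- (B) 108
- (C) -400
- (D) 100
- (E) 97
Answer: D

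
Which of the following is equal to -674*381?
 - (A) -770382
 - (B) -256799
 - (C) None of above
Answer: C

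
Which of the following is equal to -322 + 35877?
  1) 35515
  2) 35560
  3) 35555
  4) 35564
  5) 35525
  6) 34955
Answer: 3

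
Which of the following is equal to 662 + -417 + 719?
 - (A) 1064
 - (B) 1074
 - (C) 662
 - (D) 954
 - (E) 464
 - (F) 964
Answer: F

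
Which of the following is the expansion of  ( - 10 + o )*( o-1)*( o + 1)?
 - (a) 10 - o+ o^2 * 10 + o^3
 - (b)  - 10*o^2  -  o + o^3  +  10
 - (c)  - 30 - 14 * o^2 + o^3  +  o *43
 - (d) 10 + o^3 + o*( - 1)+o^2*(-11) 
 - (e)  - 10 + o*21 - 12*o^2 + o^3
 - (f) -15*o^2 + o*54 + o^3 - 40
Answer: b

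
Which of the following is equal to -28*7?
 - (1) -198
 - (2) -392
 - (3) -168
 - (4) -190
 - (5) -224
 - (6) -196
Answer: 6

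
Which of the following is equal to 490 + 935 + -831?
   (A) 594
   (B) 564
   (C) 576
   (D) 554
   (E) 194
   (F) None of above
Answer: A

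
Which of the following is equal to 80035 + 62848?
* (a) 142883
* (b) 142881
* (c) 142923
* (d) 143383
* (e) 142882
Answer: a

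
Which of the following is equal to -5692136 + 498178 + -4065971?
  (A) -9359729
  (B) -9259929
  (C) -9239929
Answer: B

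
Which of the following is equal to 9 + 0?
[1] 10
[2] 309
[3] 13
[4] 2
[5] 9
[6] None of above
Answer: 5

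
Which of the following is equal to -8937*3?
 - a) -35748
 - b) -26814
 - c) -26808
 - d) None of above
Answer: d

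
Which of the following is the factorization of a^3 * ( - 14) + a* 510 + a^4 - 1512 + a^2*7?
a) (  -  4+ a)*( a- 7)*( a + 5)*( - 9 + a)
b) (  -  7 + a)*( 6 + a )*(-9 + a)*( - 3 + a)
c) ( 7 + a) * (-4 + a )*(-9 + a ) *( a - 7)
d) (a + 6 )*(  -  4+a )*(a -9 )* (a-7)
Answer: d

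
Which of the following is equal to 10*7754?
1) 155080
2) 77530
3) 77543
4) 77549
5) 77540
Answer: 5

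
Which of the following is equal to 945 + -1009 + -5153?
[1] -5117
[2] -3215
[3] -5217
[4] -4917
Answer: 3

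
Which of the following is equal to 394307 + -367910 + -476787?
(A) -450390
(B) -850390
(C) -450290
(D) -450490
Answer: A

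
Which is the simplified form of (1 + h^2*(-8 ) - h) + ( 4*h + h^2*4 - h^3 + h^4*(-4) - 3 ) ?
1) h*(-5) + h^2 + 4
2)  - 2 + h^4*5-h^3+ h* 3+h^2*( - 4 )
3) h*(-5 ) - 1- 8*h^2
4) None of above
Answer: 4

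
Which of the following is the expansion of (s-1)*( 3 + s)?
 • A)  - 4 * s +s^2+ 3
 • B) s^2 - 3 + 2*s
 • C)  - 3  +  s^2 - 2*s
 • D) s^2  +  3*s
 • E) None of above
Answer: B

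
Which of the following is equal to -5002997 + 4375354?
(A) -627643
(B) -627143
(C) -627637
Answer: A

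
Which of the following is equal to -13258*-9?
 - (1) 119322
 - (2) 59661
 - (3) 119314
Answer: 1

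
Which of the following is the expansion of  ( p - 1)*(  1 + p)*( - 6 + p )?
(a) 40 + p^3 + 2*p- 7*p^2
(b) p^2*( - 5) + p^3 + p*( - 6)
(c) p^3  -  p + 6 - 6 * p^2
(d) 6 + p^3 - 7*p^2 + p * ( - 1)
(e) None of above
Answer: c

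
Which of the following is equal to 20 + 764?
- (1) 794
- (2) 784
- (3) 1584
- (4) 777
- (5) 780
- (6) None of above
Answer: 2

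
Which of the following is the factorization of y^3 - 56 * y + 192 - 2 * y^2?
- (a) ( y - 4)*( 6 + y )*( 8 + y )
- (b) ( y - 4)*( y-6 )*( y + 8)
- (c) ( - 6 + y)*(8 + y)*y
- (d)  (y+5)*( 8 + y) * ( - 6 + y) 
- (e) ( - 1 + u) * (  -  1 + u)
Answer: b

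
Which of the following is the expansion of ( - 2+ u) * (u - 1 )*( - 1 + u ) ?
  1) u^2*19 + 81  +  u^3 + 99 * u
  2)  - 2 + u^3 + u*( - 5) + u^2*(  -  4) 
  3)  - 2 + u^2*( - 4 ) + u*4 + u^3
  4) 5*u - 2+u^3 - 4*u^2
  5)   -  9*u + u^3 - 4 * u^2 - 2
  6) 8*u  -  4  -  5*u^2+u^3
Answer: 4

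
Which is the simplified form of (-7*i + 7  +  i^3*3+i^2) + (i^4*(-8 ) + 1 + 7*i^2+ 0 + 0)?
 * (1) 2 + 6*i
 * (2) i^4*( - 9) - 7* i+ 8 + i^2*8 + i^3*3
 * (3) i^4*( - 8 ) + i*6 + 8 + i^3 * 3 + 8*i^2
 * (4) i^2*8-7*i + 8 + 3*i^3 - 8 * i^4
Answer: 4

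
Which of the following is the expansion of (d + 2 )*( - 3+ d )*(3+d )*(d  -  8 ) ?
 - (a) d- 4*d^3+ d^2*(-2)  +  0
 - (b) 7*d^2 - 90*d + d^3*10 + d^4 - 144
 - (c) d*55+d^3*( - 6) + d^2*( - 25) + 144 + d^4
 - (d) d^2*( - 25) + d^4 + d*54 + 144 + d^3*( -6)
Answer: d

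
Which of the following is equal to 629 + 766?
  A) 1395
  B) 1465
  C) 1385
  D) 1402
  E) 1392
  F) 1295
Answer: A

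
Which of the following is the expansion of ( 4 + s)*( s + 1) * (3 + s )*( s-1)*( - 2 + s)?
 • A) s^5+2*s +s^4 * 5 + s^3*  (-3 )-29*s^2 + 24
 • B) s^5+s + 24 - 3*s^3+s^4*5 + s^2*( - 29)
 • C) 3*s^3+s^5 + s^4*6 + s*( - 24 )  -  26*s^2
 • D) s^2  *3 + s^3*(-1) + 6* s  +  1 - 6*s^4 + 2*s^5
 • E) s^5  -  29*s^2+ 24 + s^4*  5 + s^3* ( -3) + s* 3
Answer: A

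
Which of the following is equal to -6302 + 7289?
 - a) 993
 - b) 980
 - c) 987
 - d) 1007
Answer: c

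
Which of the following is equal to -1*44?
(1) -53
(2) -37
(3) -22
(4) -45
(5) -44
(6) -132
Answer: 5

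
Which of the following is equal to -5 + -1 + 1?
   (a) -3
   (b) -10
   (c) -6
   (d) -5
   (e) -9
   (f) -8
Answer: d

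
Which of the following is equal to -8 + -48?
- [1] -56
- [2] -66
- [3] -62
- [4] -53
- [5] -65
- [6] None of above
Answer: 1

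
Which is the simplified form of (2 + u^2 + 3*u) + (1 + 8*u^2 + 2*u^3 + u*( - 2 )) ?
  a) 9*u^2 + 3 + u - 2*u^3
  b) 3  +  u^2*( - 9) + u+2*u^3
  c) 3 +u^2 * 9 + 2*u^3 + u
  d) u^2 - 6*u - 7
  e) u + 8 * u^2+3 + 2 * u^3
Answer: c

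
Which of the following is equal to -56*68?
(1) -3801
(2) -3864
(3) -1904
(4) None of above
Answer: 4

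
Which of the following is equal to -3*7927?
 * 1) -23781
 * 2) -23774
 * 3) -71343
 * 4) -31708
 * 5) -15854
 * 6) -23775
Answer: 1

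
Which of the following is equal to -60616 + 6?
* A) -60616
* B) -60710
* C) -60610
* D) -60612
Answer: C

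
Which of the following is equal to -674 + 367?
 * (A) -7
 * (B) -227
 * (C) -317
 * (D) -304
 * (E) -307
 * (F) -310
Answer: E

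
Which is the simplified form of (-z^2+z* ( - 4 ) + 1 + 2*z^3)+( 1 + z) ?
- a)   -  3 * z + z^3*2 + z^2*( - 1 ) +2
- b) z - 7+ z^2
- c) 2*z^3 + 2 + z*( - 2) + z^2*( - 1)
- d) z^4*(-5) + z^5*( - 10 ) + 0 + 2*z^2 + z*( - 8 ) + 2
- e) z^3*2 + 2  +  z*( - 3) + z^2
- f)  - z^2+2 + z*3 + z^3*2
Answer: a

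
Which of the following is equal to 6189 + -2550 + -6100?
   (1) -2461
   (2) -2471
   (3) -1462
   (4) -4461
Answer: 1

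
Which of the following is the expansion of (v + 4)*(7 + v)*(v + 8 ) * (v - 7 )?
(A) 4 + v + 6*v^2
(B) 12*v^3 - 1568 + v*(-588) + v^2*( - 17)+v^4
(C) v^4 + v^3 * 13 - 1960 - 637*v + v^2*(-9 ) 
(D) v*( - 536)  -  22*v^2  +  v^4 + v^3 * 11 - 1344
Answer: B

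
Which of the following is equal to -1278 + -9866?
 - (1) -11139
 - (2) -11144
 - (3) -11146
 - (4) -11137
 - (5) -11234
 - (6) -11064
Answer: 2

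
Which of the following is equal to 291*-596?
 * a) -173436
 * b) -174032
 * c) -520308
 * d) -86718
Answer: a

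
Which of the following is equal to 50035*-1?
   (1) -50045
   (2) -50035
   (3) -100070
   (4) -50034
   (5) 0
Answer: 2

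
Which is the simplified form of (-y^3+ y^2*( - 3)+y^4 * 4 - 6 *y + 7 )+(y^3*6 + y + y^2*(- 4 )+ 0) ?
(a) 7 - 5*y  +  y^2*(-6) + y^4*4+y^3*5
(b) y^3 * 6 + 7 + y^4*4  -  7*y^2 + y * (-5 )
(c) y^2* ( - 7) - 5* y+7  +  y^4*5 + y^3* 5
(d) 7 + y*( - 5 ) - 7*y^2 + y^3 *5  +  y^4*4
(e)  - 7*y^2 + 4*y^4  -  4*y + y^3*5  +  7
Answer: d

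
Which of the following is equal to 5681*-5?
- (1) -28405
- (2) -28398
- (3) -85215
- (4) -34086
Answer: 1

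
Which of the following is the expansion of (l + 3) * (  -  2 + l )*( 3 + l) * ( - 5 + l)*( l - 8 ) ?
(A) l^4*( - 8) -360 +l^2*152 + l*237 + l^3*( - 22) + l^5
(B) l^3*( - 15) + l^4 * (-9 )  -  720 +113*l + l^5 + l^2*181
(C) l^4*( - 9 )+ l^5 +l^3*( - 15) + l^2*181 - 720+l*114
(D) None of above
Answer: C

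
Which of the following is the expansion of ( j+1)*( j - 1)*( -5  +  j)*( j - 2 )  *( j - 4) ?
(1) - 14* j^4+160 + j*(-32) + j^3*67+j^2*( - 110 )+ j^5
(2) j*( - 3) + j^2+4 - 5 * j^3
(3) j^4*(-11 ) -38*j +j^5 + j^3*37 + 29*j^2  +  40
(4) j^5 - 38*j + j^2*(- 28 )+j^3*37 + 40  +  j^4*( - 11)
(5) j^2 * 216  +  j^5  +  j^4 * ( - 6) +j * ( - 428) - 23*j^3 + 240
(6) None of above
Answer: 6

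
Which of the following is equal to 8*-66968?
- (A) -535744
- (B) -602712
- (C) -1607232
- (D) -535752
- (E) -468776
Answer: A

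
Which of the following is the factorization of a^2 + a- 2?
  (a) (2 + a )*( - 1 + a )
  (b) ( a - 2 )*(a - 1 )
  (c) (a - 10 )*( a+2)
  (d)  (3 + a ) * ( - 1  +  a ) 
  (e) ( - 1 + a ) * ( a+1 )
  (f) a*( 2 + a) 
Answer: a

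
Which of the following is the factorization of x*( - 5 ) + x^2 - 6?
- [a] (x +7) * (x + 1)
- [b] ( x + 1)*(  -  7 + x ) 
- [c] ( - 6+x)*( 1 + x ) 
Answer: c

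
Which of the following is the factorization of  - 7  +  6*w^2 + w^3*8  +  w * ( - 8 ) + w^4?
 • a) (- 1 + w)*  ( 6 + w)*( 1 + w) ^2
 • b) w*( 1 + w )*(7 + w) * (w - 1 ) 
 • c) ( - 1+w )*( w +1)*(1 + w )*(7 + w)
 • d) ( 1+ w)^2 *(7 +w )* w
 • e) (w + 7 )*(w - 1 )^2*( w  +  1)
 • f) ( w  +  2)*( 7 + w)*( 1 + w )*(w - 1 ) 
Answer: c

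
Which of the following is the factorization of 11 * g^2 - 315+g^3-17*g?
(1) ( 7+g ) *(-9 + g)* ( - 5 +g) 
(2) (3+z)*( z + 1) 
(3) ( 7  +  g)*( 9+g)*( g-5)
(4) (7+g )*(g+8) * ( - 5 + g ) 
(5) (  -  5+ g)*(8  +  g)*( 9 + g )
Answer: 3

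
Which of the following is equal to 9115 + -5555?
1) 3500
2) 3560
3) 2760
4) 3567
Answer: 2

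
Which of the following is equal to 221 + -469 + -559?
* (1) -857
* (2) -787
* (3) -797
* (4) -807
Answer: 4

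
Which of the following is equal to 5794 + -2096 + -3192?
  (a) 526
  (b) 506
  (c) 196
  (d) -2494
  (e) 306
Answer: b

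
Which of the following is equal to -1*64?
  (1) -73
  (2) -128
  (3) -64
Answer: 3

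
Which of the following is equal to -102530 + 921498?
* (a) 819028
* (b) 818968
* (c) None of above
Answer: b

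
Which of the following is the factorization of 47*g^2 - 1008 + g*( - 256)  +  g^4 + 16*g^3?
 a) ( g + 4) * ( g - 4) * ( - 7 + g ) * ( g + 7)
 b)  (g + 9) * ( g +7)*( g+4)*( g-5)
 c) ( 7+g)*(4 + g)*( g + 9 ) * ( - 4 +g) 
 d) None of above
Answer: c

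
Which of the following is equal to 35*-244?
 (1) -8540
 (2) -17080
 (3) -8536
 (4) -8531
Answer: 1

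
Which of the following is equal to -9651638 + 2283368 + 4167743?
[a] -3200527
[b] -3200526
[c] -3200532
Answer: a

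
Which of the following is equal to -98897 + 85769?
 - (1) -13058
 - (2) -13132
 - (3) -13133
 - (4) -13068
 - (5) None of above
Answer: 5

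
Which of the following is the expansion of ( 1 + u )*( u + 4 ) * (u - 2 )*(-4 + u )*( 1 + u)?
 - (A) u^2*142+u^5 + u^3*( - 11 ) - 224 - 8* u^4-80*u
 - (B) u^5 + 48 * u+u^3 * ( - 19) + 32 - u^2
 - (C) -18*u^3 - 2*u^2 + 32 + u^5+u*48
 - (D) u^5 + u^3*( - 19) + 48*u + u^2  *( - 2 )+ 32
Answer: D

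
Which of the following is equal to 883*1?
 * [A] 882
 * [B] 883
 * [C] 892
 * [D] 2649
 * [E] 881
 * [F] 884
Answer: B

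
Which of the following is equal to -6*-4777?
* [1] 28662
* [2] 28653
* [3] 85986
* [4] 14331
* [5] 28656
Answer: 1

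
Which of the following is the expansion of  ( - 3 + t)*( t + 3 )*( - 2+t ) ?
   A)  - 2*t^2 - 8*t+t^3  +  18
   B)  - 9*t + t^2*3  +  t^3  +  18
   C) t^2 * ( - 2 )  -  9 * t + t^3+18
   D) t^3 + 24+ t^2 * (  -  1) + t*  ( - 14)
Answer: C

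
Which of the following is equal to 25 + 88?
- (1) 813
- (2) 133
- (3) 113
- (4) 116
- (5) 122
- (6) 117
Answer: 3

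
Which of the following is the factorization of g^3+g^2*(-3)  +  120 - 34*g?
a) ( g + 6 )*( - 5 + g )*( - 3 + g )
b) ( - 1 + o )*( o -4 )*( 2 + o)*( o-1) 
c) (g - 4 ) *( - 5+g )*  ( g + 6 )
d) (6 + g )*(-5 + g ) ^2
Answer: c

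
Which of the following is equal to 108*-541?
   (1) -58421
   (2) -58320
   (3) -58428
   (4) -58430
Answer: 3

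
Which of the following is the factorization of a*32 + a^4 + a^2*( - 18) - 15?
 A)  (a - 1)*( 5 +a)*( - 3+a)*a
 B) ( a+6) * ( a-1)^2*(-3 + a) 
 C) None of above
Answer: C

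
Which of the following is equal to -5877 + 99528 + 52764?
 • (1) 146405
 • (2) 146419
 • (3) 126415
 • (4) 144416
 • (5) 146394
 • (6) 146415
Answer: 6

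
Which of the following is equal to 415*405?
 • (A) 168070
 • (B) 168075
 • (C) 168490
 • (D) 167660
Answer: B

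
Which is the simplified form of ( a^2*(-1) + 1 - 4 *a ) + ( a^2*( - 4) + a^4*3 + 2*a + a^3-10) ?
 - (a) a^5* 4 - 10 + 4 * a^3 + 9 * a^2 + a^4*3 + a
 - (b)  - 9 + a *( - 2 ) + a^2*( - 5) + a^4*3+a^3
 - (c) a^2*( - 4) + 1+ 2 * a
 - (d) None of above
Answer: b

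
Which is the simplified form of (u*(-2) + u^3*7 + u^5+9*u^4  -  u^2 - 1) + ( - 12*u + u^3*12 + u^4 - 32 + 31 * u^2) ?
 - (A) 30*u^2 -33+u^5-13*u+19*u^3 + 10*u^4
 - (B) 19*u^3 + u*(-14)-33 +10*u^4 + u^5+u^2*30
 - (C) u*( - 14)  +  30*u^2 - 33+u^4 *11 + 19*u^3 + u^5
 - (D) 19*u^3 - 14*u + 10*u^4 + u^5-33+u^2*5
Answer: B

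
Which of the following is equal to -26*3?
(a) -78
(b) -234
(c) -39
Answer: a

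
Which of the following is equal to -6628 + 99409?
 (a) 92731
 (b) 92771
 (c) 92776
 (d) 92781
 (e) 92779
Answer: d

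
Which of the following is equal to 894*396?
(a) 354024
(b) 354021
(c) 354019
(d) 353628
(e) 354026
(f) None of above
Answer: a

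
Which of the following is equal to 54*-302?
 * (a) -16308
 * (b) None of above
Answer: a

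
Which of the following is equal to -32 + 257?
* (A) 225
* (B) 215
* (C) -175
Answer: A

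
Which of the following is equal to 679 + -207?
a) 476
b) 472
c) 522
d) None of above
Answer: b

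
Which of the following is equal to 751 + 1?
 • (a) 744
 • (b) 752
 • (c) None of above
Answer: b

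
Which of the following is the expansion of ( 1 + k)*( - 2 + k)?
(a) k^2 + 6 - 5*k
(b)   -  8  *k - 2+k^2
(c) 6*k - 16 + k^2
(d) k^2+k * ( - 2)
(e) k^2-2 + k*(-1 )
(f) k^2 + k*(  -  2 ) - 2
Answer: e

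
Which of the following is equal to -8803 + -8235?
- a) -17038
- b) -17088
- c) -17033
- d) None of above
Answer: a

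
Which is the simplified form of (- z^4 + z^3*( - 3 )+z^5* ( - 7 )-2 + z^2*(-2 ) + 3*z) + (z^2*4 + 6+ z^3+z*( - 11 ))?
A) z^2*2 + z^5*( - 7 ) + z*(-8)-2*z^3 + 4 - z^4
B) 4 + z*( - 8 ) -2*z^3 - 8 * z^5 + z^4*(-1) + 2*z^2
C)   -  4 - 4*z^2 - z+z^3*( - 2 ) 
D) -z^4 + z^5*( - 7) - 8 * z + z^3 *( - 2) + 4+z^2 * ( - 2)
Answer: A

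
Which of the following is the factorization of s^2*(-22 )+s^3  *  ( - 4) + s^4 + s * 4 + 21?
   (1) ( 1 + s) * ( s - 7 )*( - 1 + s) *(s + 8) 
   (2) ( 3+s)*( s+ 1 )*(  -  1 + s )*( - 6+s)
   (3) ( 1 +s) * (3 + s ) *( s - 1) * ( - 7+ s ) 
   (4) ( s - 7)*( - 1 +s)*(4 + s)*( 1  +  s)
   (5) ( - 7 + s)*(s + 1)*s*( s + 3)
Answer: 3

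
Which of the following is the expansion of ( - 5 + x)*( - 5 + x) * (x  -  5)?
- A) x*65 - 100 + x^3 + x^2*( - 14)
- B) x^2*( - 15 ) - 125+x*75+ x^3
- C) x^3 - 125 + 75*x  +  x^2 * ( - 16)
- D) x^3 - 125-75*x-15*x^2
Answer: B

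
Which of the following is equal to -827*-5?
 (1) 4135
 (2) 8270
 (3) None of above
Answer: 1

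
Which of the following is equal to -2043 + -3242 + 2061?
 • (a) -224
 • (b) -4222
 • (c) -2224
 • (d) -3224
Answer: d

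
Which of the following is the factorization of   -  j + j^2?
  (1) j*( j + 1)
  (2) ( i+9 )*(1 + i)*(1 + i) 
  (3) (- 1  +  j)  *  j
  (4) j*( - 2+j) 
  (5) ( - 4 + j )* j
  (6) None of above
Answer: 3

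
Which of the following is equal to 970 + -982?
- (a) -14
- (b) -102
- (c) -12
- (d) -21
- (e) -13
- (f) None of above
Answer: c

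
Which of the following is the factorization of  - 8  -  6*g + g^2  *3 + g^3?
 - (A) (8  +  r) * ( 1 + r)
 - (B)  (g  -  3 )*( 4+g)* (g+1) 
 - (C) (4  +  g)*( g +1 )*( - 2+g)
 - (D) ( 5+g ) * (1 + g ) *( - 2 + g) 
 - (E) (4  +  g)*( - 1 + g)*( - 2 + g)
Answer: C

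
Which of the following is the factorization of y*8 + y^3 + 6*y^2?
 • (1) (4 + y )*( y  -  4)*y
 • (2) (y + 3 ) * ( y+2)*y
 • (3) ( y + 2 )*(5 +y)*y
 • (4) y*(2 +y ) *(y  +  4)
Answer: 4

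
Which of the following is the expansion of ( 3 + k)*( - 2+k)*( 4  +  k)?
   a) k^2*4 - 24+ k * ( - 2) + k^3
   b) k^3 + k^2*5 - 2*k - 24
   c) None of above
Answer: b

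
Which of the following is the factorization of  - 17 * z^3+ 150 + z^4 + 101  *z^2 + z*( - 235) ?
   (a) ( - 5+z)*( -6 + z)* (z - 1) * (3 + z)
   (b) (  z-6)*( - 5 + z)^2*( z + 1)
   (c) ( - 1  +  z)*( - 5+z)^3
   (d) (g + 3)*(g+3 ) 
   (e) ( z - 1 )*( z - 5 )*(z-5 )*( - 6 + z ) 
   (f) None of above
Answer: e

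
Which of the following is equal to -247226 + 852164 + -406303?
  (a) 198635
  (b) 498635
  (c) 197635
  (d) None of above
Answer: a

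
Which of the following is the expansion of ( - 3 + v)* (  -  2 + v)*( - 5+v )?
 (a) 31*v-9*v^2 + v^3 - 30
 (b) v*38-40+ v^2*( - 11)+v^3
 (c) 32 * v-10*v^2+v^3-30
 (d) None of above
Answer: d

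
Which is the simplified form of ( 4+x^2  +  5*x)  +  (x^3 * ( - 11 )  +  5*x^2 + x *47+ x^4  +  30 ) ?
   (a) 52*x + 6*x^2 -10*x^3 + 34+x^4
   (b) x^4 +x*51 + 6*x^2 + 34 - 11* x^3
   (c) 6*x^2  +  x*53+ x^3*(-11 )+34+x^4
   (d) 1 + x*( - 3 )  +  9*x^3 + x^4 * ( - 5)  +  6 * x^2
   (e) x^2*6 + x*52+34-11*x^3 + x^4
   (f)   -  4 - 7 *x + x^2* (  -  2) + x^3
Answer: e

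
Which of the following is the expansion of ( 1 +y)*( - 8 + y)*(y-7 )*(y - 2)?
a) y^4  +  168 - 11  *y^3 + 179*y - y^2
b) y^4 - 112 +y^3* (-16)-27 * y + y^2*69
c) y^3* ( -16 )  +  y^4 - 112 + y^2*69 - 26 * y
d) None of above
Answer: c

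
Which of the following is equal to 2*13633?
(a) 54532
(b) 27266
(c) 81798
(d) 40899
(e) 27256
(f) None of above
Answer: b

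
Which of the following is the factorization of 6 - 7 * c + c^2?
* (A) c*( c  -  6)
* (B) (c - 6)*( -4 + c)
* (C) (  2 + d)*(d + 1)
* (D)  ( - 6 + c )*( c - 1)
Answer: D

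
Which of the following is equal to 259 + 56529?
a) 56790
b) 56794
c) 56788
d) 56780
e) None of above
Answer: c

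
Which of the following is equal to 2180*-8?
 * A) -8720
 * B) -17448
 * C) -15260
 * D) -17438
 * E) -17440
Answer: E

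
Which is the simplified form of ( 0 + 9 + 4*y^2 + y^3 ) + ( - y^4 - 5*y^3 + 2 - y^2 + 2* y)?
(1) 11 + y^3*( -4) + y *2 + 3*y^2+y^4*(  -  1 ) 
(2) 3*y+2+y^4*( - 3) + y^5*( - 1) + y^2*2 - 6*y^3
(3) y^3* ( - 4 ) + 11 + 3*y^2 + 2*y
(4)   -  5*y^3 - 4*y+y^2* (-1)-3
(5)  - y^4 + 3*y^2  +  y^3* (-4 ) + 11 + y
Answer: 1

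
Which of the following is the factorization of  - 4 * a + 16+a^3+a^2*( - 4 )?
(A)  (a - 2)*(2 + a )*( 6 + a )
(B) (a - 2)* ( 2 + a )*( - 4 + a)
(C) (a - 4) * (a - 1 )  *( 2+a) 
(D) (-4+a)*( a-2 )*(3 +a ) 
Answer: B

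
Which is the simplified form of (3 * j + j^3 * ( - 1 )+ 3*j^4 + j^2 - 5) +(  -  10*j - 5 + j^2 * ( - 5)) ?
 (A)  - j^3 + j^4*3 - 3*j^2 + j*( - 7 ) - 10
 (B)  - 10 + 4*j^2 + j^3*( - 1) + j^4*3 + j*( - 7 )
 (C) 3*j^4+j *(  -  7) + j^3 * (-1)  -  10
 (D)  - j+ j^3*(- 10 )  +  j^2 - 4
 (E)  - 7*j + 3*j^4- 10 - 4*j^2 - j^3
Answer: E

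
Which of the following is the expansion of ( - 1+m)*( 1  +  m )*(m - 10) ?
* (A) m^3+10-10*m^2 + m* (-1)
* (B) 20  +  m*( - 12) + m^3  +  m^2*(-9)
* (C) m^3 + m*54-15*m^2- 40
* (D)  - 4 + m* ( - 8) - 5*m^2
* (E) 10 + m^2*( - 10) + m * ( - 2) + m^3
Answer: A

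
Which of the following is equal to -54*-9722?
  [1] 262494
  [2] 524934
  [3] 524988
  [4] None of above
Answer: 3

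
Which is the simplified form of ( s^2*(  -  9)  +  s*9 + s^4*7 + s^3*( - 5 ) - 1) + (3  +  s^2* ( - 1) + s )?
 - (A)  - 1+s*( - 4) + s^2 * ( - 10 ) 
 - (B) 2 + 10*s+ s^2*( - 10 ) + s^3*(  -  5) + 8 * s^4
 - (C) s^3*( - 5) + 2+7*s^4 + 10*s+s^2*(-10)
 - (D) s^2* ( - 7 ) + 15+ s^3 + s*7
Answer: C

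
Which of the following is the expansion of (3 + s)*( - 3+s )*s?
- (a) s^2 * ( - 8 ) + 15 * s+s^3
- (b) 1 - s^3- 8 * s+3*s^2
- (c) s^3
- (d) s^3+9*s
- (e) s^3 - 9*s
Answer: e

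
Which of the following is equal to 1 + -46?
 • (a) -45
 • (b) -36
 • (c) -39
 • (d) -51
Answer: a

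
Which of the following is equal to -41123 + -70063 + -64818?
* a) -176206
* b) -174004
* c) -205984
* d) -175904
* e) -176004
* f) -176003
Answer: e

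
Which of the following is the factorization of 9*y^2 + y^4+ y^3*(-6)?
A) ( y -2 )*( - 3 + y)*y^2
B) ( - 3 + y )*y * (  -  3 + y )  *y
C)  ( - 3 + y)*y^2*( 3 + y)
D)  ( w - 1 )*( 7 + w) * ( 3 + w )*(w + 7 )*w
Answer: B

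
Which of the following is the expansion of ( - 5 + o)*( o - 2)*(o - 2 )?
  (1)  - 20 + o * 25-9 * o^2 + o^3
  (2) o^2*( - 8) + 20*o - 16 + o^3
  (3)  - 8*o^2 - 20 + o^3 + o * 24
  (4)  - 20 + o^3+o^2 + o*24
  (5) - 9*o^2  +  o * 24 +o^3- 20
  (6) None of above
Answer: 5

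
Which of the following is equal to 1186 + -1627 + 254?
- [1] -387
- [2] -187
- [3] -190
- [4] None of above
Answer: 2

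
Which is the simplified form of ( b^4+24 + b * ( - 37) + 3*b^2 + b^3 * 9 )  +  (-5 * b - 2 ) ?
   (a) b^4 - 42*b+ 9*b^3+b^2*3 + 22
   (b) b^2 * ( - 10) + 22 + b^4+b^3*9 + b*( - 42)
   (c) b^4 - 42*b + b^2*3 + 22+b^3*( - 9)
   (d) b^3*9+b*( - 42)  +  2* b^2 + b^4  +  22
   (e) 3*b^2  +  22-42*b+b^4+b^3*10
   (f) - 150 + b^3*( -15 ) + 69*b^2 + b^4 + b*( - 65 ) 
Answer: a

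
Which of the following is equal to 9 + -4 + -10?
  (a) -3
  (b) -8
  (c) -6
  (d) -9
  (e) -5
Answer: e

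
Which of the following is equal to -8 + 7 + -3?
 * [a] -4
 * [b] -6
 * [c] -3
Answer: a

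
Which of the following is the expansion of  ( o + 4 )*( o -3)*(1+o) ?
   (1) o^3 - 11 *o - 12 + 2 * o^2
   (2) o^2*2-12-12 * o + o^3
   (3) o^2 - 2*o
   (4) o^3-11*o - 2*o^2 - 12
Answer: 1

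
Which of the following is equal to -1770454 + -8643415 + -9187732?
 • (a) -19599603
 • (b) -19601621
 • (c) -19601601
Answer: c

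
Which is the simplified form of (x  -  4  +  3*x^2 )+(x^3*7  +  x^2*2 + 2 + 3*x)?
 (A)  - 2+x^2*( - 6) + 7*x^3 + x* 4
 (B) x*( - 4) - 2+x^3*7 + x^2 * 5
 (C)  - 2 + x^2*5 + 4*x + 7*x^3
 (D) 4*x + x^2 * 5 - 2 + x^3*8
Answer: C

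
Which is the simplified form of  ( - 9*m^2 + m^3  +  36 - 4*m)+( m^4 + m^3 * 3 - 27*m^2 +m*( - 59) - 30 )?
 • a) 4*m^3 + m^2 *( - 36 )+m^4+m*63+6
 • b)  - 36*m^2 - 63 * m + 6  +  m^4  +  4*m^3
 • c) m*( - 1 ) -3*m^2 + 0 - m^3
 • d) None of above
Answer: b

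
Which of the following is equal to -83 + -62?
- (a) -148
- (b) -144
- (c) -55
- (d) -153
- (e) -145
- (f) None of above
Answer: e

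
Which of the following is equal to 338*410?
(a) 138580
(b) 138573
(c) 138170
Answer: a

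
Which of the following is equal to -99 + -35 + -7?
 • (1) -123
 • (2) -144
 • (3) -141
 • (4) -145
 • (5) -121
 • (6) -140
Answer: 3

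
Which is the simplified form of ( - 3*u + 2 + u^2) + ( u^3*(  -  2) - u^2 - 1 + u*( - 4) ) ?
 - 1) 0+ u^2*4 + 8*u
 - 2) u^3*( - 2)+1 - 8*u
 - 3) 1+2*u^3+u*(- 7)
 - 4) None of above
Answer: 4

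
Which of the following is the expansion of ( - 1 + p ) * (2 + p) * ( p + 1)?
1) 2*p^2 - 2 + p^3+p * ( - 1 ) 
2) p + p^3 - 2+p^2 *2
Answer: 1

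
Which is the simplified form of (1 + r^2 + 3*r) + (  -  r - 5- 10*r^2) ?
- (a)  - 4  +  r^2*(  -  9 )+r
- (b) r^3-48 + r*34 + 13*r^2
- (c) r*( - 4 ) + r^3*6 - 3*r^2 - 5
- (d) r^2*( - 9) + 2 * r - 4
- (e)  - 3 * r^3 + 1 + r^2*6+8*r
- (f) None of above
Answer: d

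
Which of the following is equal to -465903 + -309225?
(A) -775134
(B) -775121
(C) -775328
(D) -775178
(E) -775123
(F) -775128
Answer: F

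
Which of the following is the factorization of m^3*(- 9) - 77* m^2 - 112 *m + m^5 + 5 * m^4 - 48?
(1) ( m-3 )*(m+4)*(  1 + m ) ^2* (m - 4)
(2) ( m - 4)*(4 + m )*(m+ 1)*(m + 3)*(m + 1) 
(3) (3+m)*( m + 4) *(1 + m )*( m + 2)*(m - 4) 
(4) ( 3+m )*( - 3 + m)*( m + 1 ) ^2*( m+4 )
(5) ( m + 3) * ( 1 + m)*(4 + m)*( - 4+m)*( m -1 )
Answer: 2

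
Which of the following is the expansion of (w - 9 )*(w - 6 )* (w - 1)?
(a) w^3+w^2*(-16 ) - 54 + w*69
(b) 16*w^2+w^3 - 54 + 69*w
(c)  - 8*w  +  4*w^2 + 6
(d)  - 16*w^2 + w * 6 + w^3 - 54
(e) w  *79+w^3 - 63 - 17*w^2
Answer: a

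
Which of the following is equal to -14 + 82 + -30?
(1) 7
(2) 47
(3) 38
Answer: 3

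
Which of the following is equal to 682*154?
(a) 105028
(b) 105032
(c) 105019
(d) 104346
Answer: a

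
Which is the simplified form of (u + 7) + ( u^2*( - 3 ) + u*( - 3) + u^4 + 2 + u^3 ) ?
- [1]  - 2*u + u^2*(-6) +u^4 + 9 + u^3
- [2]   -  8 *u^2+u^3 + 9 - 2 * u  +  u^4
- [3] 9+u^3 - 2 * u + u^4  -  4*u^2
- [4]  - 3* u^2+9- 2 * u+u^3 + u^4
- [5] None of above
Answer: 4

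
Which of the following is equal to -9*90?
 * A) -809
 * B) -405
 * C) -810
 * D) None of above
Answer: C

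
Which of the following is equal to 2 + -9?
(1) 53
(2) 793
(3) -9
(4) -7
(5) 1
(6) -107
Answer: 4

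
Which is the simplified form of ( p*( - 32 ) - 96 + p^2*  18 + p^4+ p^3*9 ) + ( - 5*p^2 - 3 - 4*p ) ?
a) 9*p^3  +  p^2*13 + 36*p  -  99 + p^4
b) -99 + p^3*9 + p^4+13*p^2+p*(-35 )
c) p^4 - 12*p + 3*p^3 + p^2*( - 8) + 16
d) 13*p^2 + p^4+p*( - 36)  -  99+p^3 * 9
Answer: d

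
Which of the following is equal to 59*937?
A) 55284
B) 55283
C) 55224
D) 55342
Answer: B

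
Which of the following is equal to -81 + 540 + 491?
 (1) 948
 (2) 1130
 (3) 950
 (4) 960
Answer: 3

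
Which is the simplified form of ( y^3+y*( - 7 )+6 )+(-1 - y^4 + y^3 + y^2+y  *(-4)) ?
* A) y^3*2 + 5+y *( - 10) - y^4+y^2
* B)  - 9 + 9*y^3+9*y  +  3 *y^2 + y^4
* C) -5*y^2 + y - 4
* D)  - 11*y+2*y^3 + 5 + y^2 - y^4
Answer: D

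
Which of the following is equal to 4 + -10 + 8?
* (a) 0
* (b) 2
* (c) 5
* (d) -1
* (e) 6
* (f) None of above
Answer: b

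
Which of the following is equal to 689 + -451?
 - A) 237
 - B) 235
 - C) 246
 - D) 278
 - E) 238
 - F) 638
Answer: E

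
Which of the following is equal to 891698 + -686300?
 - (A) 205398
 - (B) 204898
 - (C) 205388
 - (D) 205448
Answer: A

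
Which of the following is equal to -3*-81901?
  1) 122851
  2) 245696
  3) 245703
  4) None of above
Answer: 3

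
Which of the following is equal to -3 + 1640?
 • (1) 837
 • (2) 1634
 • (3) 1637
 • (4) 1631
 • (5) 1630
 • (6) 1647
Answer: 3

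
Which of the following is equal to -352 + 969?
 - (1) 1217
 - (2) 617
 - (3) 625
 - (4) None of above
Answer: 2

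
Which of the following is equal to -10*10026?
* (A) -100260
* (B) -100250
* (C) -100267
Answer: A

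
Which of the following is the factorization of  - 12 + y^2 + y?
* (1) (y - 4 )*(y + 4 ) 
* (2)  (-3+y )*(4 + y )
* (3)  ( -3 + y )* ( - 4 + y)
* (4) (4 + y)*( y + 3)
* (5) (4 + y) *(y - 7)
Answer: 2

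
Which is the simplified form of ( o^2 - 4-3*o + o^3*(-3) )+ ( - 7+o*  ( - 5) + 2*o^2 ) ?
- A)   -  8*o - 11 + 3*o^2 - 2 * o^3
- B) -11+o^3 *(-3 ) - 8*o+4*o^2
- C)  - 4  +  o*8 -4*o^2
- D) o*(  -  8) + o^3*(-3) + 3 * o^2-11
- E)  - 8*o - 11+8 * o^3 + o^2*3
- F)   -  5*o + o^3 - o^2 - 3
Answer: D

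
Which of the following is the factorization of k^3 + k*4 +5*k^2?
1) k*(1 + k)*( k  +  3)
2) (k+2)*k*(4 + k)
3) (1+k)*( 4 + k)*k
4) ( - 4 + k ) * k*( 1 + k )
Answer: 3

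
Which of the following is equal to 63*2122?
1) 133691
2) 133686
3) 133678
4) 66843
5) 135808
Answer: 2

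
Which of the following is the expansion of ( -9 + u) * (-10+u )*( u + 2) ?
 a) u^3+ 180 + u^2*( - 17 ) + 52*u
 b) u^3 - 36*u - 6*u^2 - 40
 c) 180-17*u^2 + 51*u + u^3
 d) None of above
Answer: a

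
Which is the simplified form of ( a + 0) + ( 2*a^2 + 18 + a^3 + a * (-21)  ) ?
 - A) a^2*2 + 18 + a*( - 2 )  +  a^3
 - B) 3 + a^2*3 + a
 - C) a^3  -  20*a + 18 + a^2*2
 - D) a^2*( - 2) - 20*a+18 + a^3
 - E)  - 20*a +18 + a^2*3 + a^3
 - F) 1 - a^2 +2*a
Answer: C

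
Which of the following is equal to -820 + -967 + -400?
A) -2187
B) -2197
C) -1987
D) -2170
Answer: A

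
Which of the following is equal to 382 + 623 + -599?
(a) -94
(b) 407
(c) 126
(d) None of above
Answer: d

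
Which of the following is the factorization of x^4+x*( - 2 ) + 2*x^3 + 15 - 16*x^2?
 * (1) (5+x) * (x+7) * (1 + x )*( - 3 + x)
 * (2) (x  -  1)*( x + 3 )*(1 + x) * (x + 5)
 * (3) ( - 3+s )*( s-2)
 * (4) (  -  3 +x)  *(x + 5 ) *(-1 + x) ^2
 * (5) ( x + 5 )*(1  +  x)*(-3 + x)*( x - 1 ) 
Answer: 5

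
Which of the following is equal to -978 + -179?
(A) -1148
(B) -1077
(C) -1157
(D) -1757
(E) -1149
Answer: C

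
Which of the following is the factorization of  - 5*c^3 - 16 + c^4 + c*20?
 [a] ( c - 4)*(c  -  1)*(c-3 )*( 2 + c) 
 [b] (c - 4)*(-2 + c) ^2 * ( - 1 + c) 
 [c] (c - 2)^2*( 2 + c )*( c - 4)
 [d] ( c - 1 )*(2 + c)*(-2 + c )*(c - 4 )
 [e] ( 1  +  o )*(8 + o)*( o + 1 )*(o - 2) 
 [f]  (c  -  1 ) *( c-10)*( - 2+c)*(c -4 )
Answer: d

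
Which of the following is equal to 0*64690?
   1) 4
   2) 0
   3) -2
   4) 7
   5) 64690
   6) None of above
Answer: 2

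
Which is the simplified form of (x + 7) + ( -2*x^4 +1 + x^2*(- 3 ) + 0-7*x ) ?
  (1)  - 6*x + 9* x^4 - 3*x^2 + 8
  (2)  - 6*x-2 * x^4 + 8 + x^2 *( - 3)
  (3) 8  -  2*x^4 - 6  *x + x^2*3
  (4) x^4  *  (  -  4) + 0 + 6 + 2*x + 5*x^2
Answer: 2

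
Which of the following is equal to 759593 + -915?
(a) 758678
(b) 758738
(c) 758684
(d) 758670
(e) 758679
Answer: a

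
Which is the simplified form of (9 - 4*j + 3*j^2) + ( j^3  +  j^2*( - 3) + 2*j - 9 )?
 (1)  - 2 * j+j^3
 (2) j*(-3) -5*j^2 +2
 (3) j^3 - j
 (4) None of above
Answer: 1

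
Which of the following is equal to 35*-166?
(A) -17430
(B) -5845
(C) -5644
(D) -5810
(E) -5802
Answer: D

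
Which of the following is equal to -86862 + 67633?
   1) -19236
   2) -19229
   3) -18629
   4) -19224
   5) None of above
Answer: 2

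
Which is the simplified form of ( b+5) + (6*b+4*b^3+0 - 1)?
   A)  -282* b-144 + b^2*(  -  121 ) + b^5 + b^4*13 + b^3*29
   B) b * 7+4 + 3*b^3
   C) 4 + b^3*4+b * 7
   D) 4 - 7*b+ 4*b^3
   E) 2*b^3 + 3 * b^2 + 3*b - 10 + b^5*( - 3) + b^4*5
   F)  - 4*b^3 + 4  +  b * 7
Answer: C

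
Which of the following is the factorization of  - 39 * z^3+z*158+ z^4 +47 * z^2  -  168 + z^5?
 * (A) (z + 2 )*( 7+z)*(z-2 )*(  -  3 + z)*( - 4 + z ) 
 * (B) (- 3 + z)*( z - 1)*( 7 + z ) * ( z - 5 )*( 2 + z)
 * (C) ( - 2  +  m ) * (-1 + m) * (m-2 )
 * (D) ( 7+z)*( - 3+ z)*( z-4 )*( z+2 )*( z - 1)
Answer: D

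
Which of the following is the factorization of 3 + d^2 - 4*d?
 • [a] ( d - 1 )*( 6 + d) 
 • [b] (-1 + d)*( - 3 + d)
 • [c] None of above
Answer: b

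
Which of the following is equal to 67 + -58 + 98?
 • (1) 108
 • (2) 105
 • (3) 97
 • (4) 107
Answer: 4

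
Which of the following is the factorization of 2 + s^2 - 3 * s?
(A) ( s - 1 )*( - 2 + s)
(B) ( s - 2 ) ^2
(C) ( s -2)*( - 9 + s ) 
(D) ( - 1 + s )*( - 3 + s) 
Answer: A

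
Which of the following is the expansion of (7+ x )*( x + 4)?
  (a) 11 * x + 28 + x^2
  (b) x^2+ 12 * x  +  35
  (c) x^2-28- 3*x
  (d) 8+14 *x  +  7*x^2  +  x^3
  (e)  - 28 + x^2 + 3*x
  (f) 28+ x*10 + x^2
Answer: a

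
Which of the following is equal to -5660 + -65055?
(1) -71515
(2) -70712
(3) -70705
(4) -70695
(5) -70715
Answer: 5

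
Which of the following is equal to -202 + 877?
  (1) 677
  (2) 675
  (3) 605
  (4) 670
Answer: 2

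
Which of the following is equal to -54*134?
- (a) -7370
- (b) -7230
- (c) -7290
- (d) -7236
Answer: d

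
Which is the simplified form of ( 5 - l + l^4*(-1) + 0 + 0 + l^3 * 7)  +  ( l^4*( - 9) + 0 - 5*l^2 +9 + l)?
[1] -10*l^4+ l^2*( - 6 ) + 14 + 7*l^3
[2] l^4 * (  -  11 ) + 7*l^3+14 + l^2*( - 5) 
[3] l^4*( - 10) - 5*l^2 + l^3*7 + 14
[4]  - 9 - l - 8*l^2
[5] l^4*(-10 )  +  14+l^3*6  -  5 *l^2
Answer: 3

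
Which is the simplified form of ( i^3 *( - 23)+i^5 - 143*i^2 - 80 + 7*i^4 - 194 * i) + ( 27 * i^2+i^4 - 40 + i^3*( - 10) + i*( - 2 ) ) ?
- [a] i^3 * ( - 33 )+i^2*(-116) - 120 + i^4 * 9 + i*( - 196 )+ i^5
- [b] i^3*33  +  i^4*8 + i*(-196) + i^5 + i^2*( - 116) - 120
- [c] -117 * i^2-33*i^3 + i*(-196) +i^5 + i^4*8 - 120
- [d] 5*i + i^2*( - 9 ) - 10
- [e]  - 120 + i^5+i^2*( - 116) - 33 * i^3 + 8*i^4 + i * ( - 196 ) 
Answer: e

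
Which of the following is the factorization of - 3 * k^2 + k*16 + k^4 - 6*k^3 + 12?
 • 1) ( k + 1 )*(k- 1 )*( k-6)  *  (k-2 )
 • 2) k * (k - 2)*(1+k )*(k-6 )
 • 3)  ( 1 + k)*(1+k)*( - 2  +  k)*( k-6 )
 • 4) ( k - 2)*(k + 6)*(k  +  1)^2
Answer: 3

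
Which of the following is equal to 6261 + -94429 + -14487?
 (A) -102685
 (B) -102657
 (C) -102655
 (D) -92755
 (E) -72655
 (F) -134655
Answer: C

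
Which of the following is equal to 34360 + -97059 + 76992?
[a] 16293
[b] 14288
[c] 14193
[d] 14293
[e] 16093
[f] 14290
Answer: d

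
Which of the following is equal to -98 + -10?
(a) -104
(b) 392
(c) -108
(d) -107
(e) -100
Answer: c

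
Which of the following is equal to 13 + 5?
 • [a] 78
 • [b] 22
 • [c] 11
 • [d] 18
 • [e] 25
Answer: d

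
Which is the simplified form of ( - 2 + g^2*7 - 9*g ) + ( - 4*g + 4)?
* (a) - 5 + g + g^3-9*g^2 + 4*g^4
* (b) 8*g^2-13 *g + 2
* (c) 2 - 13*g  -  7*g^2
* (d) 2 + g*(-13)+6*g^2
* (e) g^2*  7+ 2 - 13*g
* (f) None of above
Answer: e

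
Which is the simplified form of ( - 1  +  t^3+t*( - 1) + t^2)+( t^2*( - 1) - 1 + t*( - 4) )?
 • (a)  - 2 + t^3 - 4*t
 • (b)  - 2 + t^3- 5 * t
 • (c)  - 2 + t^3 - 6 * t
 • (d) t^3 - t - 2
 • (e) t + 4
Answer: b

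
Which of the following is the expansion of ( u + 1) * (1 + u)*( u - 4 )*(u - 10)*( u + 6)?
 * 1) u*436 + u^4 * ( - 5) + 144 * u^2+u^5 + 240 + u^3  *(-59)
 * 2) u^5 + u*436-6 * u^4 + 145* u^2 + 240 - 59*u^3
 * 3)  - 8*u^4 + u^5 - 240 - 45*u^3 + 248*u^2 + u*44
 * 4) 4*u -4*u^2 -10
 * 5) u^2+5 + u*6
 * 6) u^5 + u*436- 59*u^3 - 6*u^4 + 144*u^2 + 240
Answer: 6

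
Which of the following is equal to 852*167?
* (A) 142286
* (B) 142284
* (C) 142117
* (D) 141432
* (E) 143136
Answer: B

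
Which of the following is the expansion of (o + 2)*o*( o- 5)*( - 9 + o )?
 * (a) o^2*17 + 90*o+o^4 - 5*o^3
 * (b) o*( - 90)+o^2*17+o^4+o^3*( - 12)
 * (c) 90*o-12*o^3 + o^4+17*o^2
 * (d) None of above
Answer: c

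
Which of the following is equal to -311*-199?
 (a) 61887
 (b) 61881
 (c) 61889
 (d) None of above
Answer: c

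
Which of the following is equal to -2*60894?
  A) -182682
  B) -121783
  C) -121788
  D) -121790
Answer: C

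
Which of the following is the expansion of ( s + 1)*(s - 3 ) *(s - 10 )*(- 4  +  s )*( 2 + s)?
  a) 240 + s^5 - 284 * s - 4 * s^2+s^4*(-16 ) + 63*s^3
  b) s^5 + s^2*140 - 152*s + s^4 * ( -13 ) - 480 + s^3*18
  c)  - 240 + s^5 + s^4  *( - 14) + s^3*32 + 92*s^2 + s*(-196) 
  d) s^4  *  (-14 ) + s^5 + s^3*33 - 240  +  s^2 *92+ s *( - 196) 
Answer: d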